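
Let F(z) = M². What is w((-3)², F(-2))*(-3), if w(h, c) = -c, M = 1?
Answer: 3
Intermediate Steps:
F(z) = 1 (F(z) = 1² = 1)
w((-3)², F(-2))*(-3) = -1*1*(-3) = -1*(-3) = 3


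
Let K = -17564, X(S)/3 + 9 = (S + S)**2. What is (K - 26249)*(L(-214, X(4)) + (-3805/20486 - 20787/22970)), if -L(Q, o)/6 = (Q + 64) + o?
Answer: 469499572736579/117640855 ≈ 3.9910e+6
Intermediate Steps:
X(S) = -27 + 12*S**2 (X(S) = -27 + 3*(S + S)**2 = -27 + 3*(2*S)**2 = -27 + 3*(4*S**2) = -27 + 12*S**2)
L(Q, o) = -384 - 6*Q - 6*o (L(Q, o) = -6*((Q + 64) + o) = -6*((64 + Q) + o) = -6*(64 + Q + o) = -384 - 6*Q - 6*o)
(K - 26249)*(L(-214, X(4)) + (-3805/20486 - 20787/22970)) = (-17564 - 26249)*((-384 - 6*(-214) - 6*(-27 + 12*4**2)) + (-3805/20486 - 20787/22970)) = -43813*((-384 + 1284 - 6*(-27 + 12*16)) + (-3805*1/20486 - 20787*1/22970)) = -43813*((-384 + 1284 - 6*(-27 + 192)) + (-3805/20486 - 20787/22970)) = -43813*((-384 + 1284 - 6*165) - 128310833/117640855) = -43813*((-384 + 1284 - 990) - 128310833/117640855) = -43813*(-90 - 128310833/117640855) = -43813*(-10715987783/117640855) = 469499572736579/117640855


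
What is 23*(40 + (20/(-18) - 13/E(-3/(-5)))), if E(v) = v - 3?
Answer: 36685/36 ≈ 1019.0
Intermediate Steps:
E(v) = -3 + v
23*(40 + (20/(-18) - 13/E(-3/(-5)))) = 23*(40 + (20/(-18) - 13/(-3 - 3/(-5)))) = 23*(40 + (20*(-1/18) - 13/(-3 - 3*(-⅕)))) = 23*(40 + (-10/9 - 13/(-3 + ⅗))) = 23*(40 + (-10/9 - 13/(-12/5))) = 23*(40 + (-10/9 - 13*(-5/12))) = 23*(40 + (-10/9 + 65/12)) = 23*(40 + 155/36) = 23*(1595/36) = 36685/36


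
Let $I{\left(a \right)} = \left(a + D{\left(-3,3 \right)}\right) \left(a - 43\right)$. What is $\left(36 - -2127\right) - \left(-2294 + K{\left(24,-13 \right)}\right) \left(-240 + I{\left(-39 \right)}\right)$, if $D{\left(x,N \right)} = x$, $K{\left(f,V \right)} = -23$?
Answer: $7425831$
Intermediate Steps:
$I{\left(a \right)} = \left(-43 + a\right) \left(-3 + a\right)$ ($I{\left(a \right)} = \left(a - 3\right) \left(a - 43\right) = \left(-3 + a\right) \left(-43 + a\right) = \left(-43 + a\right) \left(-3 + a\right)$)
$\left(36 - -2127\right) - \left(-2294 + K{\left(24,-13 \right)}\right) \left(-240 + I{\left(-39 \right)}\right) = \left(36 - -2127\right) - \left(-2294 - 23\right) \left(-240 + \left(129 + \left(-39\right)^{2} - -1794\right)\right) = \left(36 + 2127\right) - - 2317 \left(-240 + \left(129 + 1521 + 1794\right)\right) = 2163 - - 2317 \left(-240 + 3444\right) = 2163 - \left(-2317\right) 3204 = 2163 - -7423668 = 2163 + 7423668 = 7425831$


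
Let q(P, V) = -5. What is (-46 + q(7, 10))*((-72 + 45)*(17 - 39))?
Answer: -30294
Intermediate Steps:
(-46 + q(7, 10))*((-72 + 45)*(17 - 39)) = (-46 - 5)*((-72 + 45)*(17 - 39)) = -(-1377)*(-22) = -51*594 = -30294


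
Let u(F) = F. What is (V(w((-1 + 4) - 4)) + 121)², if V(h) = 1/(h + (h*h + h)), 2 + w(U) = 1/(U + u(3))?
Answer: 128881/9 ≈ 14320.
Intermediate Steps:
w(U) = -2 + 1/(3 + U) (w(U) = -2 + 1/(U + 3) = -2 + 1/(3 + U))
V(h) = 1/(h² + 2*h) (V(h) = 1/(h + (h² + h)) = 1/(h + (h + h²)) = 1/(h² + 2*h))
(V(w((-1 + 4) - 4)) + 121)² = (1/((((-5 - 2*((-1 + 4) - 4))/(3 + ((-1 + 4) - 4))))*(2 + (-5 - 2*((-1 + 4) - 4))/(3 + ((-1 + 4) - 4)))) + 121)² = (1/((((-5 - 2*(3 - 4))/(3 + (3 - 4))))*(2 + (-5 - 2*(3 - 4))/(3 + (3 - 4)))) + 121)² = (1/((((-5 - 2*(-1))/(3 - 1)))*(2 + (-5 - 2*(-1))/(3 - 1))) + 121)² = (1/((((-5 + 2)/2))*(2 + (-5 + 2)/2)) + 121)² = (1/((((½)*(-3)))*(2 + (½)*(-3))) + 121)² = (1/((-3/2)*(2 - 3/2)) + 121)² = (-2/(3*½) + 121)² = (-⅔*2 + 121)² = (-4/3 + 121)² = (359/3)² = 128881/9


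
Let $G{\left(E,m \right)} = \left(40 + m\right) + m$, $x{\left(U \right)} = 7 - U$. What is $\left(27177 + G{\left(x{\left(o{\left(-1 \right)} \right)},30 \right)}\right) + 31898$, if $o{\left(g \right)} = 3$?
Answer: $59175$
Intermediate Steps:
$G{\left(E,m \right)} = 40 + 2 m$
$\left(27177 + G{\left(x{\left(o{\left(-1 \right)} \right)},30 \right)}\right) + 31898 = \left(27177 + \left(40 + 2 \cdot 30\right)\right) + 31898 = \left(27177 + \left(40 + 60\right)\right) + 31898 = \left(27177 + 100\right) + 31898 = 27277 + 31898 = 59175$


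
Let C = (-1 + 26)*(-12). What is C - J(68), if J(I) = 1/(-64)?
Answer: -19199/64 ≈ -299.98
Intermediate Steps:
J(I) = -1/64
C = -300 (C = 25*(-12) = -300)
C - J(68) = -300 - 1*(-1/64) = -300 + 1/64 = -19199/64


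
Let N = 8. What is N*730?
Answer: 5840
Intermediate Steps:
N*730 = 8*730 = 5840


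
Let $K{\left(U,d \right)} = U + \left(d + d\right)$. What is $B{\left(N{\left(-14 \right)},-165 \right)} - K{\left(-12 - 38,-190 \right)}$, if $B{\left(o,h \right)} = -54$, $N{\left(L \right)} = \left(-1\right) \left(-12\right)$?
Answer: $376$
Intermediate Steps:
$N{\left(L \right)} = 12$
$K{\left(U,d \right)} = U + 2 d$
$B{\left(N{\left(-14 \right)},-165 \right)} - K{\left(-12 - 38,-190 \right)} = -54 - \left(\left(-12 - 38\right) + 2 \left(-190\right)\right) = -54 - \left(-50 - 380\right) = -54 - -430 = -54 + 430 = 376$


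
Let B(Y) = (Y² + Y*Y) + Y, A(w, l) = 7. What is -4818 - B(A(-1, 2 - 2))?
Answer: -4923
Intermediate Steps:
B(Y) = Y + 2*Y² (B(Y) = (Y² + Y²) + Y = 2*Y² + Y = Y + 2*Y²)
-4818 - B(A(-1, 2 - 2)) = -4818 - 7*(1 + 2*7) = -4818 - 7*(1 + 14) = -4818 - 7*15 = -4818 - 1*105 = -4818 - 105 = -4923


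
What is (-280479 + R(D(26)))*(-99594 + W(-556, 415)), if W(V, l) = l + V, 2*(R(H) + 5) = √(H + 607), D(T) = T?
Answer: 27974071740 - 99735*√633/2 ≈ 2.7973e+10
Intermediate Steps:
R(H) = -5 + √(607 + H)/2 (R(H) = -5 + √(H + 607)/2 = -5 + √(607 + H)/2)
W(V, l) = V + l
(-280479 + R(D(26)))*(-99594 + W(-556, 415)) = (-280479 + (-5 + √(607 + 26)/2))*(-99594 + (-556 + 415)) = (-280479 + (-5 + √633/2))*(-99594 - 141) = (-280484 + √633/2)*(-99735) = 27974071740 - 99735*√633/2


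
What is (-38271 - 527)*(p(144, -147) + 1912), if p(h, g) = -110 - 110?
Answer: -65646216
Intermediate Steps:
p(h, g) = -220
(-38271 - 527)*(p(144, -147) + 1912) = (-38271 - 527)*(-220 + 1912) = -38798*1692 = -65646216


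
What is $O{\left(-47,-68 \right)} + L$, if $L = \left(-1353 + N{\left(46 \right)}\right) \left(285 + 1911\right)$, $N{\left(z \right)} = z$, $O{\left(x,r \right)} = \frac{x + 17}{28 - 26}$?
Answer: $-2870187$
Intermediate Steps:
$O{\left(x,r \right)} = \frac{17}{2} + \frac{x}{2}$ ($O{\left(x,r \right)} = \frac{17 + x}{2} = \left(17 + x\right) \frac{1}{2} = \frac{17}{2} + \frac{x}{2}$)
$L = -2870172$ ($L = \left(-1353 + 46\right) \left(285 + 1911\right) = \left(-1307\right) 2196 = -2870172$)
$O{\left(-47,-68 \right)} + L = \left(\frac{17}{2} + \frac{1}{2} \left(-47\right)\right) - 2870172 = \left(\frac{17}{2} - \frac{47}{2}\right) - 2870172 = -15 - 2870172 = -2870187$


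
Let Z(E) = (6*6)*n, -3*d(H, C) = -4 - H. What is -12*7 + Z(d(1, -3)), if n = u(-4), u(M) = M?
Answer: -228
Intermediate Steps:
n = -4
d(H, C) = 4/3 + H/3 (d(H, C) = -(-4 - H)/3 = 4/3 + H/3)
Z(E) = -144 (Z(E) = (6*6)*(-4) = 36*(-4) = -144)
-12*7 + Z(d(1, -3)) = -12*7 - 144 = -84 - 144 = -228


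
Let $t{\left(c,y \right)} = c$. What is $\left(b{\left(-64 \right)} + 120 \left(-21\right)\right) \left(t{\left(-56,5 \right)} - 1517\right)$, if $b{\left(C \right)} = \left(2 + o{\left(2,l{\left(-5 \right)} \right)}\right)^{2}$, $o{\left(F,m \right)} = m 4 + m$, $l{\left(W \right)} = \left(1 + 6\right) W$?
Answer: $-43114357$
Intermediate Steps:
$l{\left(W \right)} = 7 W$
$o{\left(F,m \right)} = 5 m$ ($o{\left(F,m \right)} = 4 m + m = 5 m$)
$b{\left(C \right)} = 29929$ ($b{\left(C \right)} = \left(2 + 5 \cdot 7 \left(-5\right)\right)^{2} = \left(2 + 5 \left(-35\right)\right)^{2} = \left(2 - 175\right)^{2} = \left(-173\right)^{2} = 29929$)
$\left(b{\left(-64 \right)} + 120 \left(-21\right)\right) \left(t{\left(-56,5 \right)} - 1517\right) = \left(29929 + 120 \left(-21\right)\right) \left(-56 - 1517\right) = \left(29929 - 2520\right) \left(-1573\right) = 27409 \left(-1573\right) = -43114357$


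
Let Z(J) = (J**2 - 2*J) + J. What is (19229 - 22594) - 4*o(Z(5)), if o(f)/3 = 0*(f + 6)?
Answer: -3365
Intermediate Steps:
Z(J) = J**2 - J
o(f) = 0 (o(f) = 3*(0*(f + 6)) = 3*(0*(6 + f)) = 3*0 = 0)
(19229 - 22594) - 4*o(Z(5)) = (19229 - 22594) - 4*0 = -3365 + 0 = -3365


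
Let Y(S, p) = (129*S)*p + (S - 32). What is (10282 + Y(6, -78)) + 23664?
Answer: -26452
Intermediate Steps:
Y(S, p) = -32 + S + 129*S*p (Y(S, p) = 129*S*p + (-32 + S) = -32 + S + 129*S*p)
(10282 + Y(6, -78)) + 23664 = (10282 + (-32 + 6 + 129*6*(-78))) + 23664 = (10282 + (-32 + 6 - 60372)) + 23664 = (10282 - 60398) + 23664 = -50116 + 23664 = -26452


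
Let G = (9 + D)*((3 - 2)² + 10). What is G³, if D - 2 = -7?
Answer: 85184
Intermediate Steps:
D = -5 (D = 2 - 7 = -5)
G = 44 (G = (9 - 5)*((3 - 2)² + 10) = 4*(1² + 10) = 4*(1 + 10) = 4*11 = 44)
G³ = 44³ = 85184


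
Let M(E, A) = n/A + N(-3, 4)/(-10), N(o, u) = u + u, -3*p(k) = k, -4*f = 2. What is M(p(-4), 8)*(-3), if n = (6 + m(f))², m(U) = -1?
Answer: -279/40 ≈ -6.9750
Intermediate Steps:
f = -½ (f = -¼*2 = -½ ≈ -0.50000)
p(k) = -k/3
N(o, u) = 2*u
n = 25 (n = (6 - 1)² = 5² = 25)
M(E, A) = -⅘ + 25/A (M(E, A) = 25/A + (2*4)/(-10) = 25/A + 8*(-⅒) = 25/A - ⅘ = -⅘ + 25/A)
M(p(-4), 8)*(-3) = (-⅘ + 25/8)*(-3) = (93/40)*(-3) = -279/40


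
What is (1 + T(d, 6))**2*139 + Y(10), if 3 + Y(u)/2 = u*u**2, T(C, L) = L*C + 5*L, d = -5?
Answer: 2133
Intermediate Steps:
T(C, L) = 5*L + C*L (T(C, L) = C*L + 5*L = 5*L + C*L)
Y(u) = -6 + 2*u**3 (Y(u) = -6 + 2*(u*u**2) = -6 + 2*u**3)
(1 + T(d, 6))**2*139 + Y(10) = (1 + 6*(5 - 5))**2*139 + (-6 + 2*10**3) = (1 + 6*0)**2*139 + (-6 + 2*1000) = (1 + 0)**2*139 + (-6 + 2000) = 1**2*139 + 1994 = 1*139 + 1994 = 139 + 1994 = 2133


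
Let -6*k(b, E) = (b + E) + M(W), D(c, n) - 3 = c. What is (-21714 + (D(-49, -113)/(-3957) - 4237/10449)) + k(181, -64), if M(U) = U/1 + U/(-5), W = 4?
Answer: -2995488963467/137822310 ≈ -21734.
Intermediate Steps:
D(c, n) = 3 + c
M(U) = 4*U/5 (M(U) = U*1 + U*(-⅕) = U - U/5 = 4*U/5)
k(b, E) = -8/15 - E/6 - b/6 (k(b, E) = -((b + E) + (⅘)*4)/6 = -((E + b) + 16/5)/6 = -(16/5 + E + b)/6 = -8/15 - E/6 - b/6)
(-21714 + (D(-49, -113)/(-3957) - 4237/10449)) + k(181, -64) = (-21714 + ((3 - 49)/(-3957) - 4237/10449)) + (-8/15 - ⅙*(-64) - ⅙*181) = (-21714 + (-46*(-1/3957) - 4237*1/10449)) + (-8/15 + 32/3 - 181/6) = (-21714 + (46/3957 - 4237/10449)) - 601/30 = (-21714 - 5428385/13782231) - 601/30 = -299272792319/13782231 - 601/30 = -2995488963467/137822310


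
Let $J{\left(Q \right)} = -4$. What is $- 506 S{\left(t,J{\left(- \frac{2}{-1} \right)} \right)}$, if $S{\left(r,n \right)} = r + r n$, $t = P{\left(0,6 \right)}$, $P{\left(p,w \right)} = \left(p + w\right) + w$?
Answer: $18216$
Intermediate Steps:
$P{\left(p,w \right)} = p + 2 w$
$t = 12$ ($t = 0 + 2 \cdot 6 = 0 + 12 = 12$)
$S{\left(r,n \right)} = r + n r$
$- 506 S{\left(t,J{\left(- \frac{2}{-1} \right)} \right)} = - 506 \cdot 12 \left(1 - 4\right) = - 506 \cdot 12 \left(-3\right) = \left(-506\right) \left(-36\right) = 18216$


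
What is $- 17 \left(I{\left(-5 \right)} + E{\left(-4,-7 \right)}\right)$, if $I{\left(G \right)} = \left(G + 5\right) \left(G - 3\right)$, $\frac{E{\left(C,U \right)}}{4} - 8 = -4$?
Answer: $-272$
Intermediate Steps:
$E{\left(C,U \right)} = 16$ ($E{\left(C,U \right)} = 32 + 4 \left(-4\right) = 32 - 16 = 16$)
$I{\left(G \right)} = \left(-3 + G\right) \left(5 + G\right)$ ($I{\left(G \right)} = \left(5 + G\right) \left(-3 + G\right) = \left(-3 + G\right) \left(5 + G\right)$)
$- 17 \left(I{\left(-5 \right)} + E{\left(-4,-7 \right)}\right) = - 17 \left(\left(-15 + \left(-5\right)^{2} + 2 \left(-5\right)\right) + 16\right) = - 17 \left(\left(-15 + 25 - 10\right) + 16\right) = - 17 \left(0 + 16\right) = \left(-17\right) 16 = -272$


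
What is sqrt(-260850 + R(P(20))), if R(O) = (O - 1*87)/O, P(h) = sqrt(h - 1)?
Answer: sqrt(-94166489 - 1653*sqrt(19))/19 ≈ 510.75*I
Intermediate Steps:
P(h) = sqrt(-1 + h)
R(O) = (-87 + O)/O (R(O) = (O - 87)/O = (-87 + O)/O)
sqrt(-260850 + R(P(20))) = sqrt(-260850 + (-87 + sqrt(-1 + 20))/(sqrt(-1 + 20))) = sqrt(-260850 + (-87 + sqrt(19))/(sqrt(19))) = sqrt(-260850 + (sqrt(19)/19)*(-87 + sqrt(19))) = sqrt(-260850 + sqrt(19)*(-87 + sqrt(19))/19)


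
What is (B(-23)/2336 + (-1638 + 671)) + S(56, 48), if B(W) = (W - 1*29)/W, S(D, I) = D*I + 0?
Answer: 23116485/13432 ≈ 1721.0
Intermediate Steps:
S(D, I) = D*I
B(W) = (-29 + W)/W (B(W) = (W - 29)/W = (-29 + W)/W)
(B(-23)/2336 + (-1638 + 671)) + S(56, 48) = (((-29 - 23)/(-23))/2336 + (-1638 + 671)) + 56*48 = (-1/23*(-52)*(1/2336) - 967) + 2688 = ((52/23)*(1/2336) - 967) + 2688 = (13/13432 - 967) + 2688 = -12988731/13432 + 2688 = 23116485/13432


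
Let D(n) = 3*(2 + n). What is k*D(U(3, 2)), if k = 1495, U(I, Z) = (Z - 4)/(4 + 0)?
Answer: 13455/2 ≈ 6727.5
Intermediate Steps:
U(I, Z) = -1 + Z/4 (U(I, Z) = (-4 + Z)/4 = (-4 + Z)*(1/4) = -1 + Z/4)
D(n) = 6 + 3*n
k*D(U(3, 2)) = 1495*(6 + 3*(-1 + (1/4)*2)) = 1495*(6 + 3*(-1 + 1/2)) = 1495*(6 + 3*(-1/2)) = 1495*(6 - 3/2) = 1495*(9/2) = 13455/2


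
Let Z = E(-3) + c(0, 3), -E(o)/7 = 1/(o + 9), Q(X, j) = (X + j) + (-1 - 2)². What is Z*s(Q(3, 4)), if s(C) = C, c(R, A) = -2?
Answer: -152/3 ≈ -50.667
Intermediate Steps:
Q(X, j) = 9 + X + j (Q(X, j) = (X + j) + (-3)² = (X + j) + 9 = 9 + X + j)
E(o) = -7/(9 + o) (E(o) = -7/(o + 9) = -7/(9 + o))
Z = -19/6 (Z = -7/(9 - 3) - 2 = -7/6 - 2 = -19/6 ≈ -3.1667)
Z*s(Q(3, 4)) = -19*(9 + 3 + 4)/6 = -19/6*16 = -152/3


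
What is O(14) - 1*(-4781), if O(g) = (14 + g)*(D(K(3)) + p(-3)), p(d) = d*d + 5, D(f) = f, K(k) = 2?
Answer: 5229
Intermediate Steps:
p(d) = 5 + d² (p(d) = d² + 5 = 5 + d²)
O(g) = 224 + 16*g (O(g) = (14 + g)*(2 + (5 + (-3)²)) = (14 + g)*(2 + (5 + 9)) = (14 + g)*(2 + 14) = (14 + g)*16 = 224 + 16*g)
O(14) - 1*(-4781) = (224 + 16*14) - 1*(-4781) = (224 + 224) + 4781 = 448 + 4781 = 5229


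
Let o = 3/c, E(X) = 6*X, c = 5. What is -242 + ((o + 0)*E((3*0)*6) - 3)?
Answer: -245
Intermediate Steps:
o = ⅗ (o = 3/5 = 3*(⅕) = ⅗ ≈ 0.60000)
-242 + ((o + 0)*E((3*0)*6) - 3) = -242 + ((⅗ + 0)*(6*((3*0)*6)) - 3) = -242 + (3*(6*(0*6))/5 - 3) = -242 + (3*(6*0)/5 - 3) = -242 + ((⅗)*0 - 3) = -242 + (0 - 3) = -242 - 3 = -245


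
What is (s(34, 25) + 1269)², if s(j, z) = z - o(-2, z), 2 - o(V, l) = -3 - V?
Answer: 1666681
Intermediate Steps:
o(V, l) = 5 + V (o(V, l) = 2 - (-3 - V) = 2 + (3 + V) = 5 + V)
s(j, z) = -3 + z (s(j, z) = z - (5 - 2) = z - 1*3 = z - 3 = -3 + z)
(s(34, 25) + 1269)² = ((-3 + 25) + 1269)² = (22 + 1269)² = 1291² = 1666681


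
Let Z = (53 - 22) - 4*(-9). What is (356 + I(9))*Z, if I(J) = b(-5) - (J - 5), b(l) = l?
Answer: 23249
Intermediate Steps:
I(J) = -J (I(J) = -5 - (J - 5) = -5 - (-5 + J) = -5 + (5 - J) = -J)
Z = 67 (Z = 31 + 36 = 67)
(356 + I(9))*Z = (356 - 1*9)*67 = (356 - 9)*67 = 347*67 = 23249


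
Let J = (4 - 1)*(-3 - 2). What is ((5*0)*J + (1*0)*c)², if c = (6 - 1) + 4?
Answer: 0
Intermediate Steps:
J = -15 (J = 3*(-5) = -15)
c = 9 (c = 5 + 4 = 9)
((5*0)*J + (1*0)*c)² = ((5*0)*(-15) + (1*0)*9)² = (0*(-15) + 0*9)² = (0 + 0)² = 0² = 0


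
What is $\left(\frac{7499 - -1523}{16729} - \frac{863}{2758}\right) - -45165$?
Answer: $\frac{2083859501579}{46138582} \approx 45165.0$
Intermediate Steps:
$\left(\frac{7499 - -1523}{16729} - \frac{863}{2758}\right) - -45165 = \left(\left(7499 + 1523\right) \frac{1}{16729} - \frac{863}{2758}\right) + 45165 = \left(9022 \cdot \frac{1}{16729} - \frac{863}{2758}\right) + 45165 = \left(\frac{9022}{16729} - \frac{863}{2758}\right) + 45165 = \frac{10445549}{46138582} + 45165 = \frac{2083859501579}{46138582}$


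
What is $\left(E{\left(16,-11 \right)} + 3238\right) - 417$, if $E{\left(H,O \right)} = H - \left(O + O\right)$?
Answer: $2859$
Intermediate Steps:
$E{\left(H,O \right)} = H - 2 O$
$\left(E{\left(16,-11 \right)} + 3238\right) - 417 = \left(\left(16 - -22\right) + 3238\right) - 417 = \left(\left(16 + 22\right) + 3238\right) - 417 = \left(38 + 3238\right) - 417 = 3276 - 417 = 2859$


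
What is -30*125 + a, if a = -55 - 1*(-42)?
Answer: -3763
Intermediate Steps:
a = -13 (a = -55 + 42 = -13)
-30*125 + a = -30*125 - 13 = -3750 - 13 = -3763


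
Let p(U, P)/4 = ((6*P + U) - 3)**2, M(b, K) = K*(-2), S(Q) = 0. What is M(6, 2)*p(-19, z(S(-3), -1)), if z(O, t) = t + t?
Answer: -18496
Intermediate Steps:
M(b, K) = -2*K
z(O, t) = 2*t
p(U, P) = 4*(-3 + U + 6*P)**2 (p(U, P) = 4*((6*P + U) - 3)**2 = 4*((U + 6*P) - 3)**2 = 4*(-3 + U + 6*P)**2)
M(6, 2)*p(-19, z(S(-3), -1)) = (-2*2)*(4*(-3 - 19 + 6*(2*(-1)))**2) = -16*(-3 - 19 + 6*(-2))**2 = -16*(-3 - 19 - 12)**2 = -16*(-34)**2 = -16*1156 = -4*4624 = -18496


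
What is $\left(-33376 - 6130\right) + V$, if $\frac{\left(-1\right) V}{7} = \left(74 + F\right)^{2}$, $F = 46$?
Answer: $-140306$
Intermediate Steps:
$V = -100800$ ($V = - 7 \left(74 + 46\right)^{2} = - 7 \cdot 120^{2} = \left(-7\right) 14400 = -100800$)
$\left(-33376 - 6130\right) + V = \left(-33376 - 6130\right) - 100800 = -39506 - 100800 = -140306$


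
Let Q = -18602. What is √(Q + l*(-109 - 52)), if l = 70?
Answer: 4*I*√1867 ≈ 172.84*I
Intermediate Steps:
√(Q + l*(-109 - 52)) = √(-18602 + 70*(-109 - 52)) = √(-18602 + 70*(-161)) = √(-18602 - 11270) = √(-29872) = 4*I*√1867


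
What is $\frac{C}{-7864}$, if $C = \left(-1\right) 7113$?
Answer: $\frac{7113}{7864} \approx 0.9045$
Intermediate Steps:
$C = -7113$
$\frac{C}{-7864} = - \frac{7113}{-7864} = \left(-7113\right) \left(- \frac{1}{7864}\right) = \frac{7113}{7864}$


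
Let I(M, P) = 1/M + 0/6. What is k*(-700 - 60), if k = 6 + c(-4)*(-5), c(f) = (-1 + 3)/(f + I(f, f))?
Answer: -107920/17 ≈ -6348.2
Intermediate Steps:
I(M, P) = 1/M (I(M, P) = 1/M + 0*(⅙) = 1/M + 0 = 1/M)
c(f) = 2/(f + 1/f) (c(f) = (-1 + 3)/(f + 1/f) = 2/(f + 1/f))
k = 142/17 (k = 6 + (2*(-4)/(1 + (-4)²))*(-5) = 6 + (2*(-4)/(1 + 16))*(-5) = 6 + (2*(-4)/17)*(-5) = 6 + (2*(-4)*(1/17))*(-5) = 6 - 8/17*(-5) = 6 + 40/17 = 142/17 ≈ 8.3529)
k*(-700 - 60) = 142*(-700 - 60)/17 = (142/17)*(-760) = -107920/17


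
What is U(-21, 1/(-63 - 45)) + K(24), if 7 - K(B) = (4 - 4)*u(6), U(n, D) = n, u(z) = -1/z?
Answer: -14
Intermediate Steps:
K(B) = 7 (K(B) = 7 - (4 - 4)*(-1/6) = 7 - 0*(-1*1/6) = 7 - 0*(-1)/6 = 7 - 1*0 = 7 + 0 = 7)
U(-21, 1/(-63 - 45)) + K(24) = -21 + 7 = -14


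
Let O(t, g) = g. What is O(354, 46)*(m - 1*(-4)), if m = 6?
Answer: 460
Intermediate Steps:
O(354, 46)*(m - 1*(-4)) = 46*(6 - 1*(-4)) = 46*(6 + 4) = 46*10 = 460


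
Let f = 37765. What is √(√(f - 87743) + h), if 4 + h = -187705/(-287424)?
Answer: √(-480033509 + 143424576*I*√49978)/11976 ≈ 10.494 + 10.652*I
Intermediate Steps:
h = -961991/287424 (h = -4 - 187705/(-287424) = -4 - 187705*(-1/287424) = -4 + 187705/287424 = -961991/287424 ≈ -3.3469)
√(√(f - 87743) + h) = √(√(37765 - 87743) - 961991/287424) = √(√(-49978) - 961991/287424) = √(I*√49978 - 961991/287424) = √(-961991/287424 + I*√49978)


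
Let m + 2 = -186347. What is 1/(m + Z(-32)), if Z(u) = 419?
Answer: -1/185930 ≈ -5.3784e-6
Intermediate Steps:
m = -186349 (m = -2 - 186347 = -186349)
1/(m + Z(-32)) = 1/(-186349 + 419) = 1/(-185930) = -1/185930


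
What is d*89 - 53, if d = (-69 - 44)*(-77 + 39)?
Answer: 382113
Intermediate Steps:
d = 4294 (d = -113*(-38) = 4294)
d*89 - 53 = 4294*89 - 53 = 382166 - 53 = 382113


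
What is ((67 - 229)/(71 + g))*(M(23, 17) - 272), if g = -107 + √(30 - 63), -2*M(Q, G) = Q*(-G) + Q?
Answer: -171072/443 - 4752*I*√33/443 ≈ -386.17 - 61.621*I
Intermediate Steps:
M(Q, G) = -Q/2 + G*Q/2 (M(Q, G) = -(Q*(-G) + Q)/2 = -(-G*Q + Q)/2 = -(Q - G*Q)/2 = -Q/2 + G*Q/2)
g = -107 + I*√33 (g = -107 + √(-33) = -107 + I*√33 ≈ -107.0 + 5.7446*I)
((67 - 229)/(71 + g))*(M(23, 17) - 272) = ((67 - 229)/(71 + (-107 + I*√33)))*((½)*23*(-1 + 17) - 272) = (-162/(-36 + I*√33))*((½)*23*16 - 272) = (-162/(-36 + I*√33))*(184 - 272) = -162/(-36 + I*√33)*(-88) = 14256/(-36 + I*√33)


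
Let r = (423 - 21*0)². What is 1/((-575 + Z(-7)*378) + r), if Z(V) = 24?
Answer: 1/187426 ≈ 5.3354e-6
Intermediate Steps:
r = 178929 (r = (423 + 0)² = 423² = 178929)
1/((-575 + Z(-7)*378) + r) = 1/((-575 + 24*378) + 178929) = 1/((-575 + 9072) + 178929) = 1/(8497 + 178929) = 1/187426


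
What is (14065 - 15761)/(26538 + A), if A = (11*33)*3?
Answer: -1696/27627 ≈ -0.061389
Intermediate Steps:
A = 1089 (A = 363*3 = 1089)
(14065 - 15761)/(26538 + A) = (14065 - 15761)/(26538 + 1089) = -1696/27627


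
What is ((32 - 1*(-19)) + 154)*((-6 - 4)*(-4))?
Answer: 8200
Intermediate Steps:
((32 - 1*(-19)) + 154)*((-6 - 4)*(-4)) = ((32 + 19) + 154)*(-10*(-4)) = (51 + 154)*40 = 205*40 = 8200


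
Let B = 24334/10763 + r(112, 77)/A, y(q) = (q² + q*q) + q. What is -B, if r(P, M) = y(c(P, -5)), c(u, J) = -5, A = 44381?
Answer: -1080451589/477672703 ≈ -2.2619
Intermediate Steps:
y(q) = q + 2*q² (y(q) = (q² + q²) + q = 2*q² + q = q + 2*q²)
r(P, M) = 45 (r(P, M) = -5*(1 + 2*(-5)) = -5*(1 - 10) = -5*(-9) = 45)
B = 1080451589/477672703 (B = 24334/10763 + 45/44381 = 1080451589/477672703 ≈ 2.2619)
-B = -1*1080451589/477672703 = -1080451589/477672703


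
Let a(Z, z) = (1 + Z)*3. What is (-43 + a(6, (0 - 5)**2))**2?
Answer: 484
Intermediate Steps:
a(Z, z) = 3 + 3*Z
(-43 + a(6, (0 - 5)**2))**2 = (-43 + (3 + 3*6))**2 = (-43 + (3 + 18))**2 = (-43 + 21)**2 = (-22)**2 = 484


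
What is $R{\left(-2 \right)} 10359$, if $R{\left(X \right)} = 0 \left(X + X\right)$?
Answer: $0$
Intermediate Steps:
$R{\left(X \right)} = 0$ ($R{\left(X \right)} = 0 \cdot 2 X = 0$)
$R{\left(-2 \right)} 10359 = 0 \cdot 10359 = 0$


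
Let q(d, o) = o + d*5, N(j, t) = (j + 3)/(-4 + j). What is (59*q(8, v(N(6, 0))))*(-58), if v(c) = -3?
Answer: -126614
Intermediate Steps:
N(j, t) = (3 + j)/(-4 + j)
q(d, o) = o + 5*d
(59*q(8, v(N(6, 0))))*(-58) = (59*(-3 + 5*8))*(-58) = (59*(-3 + 40))*(-58) = (59*37)*(-58) = 2183*(-58) = -126614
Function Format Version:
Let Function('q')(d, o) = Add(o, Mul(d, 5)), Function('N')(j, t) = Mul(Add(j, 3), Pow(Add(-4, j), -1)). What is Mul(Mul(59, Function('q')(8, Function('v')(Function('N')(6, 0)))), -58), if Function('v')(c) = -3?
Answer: -126614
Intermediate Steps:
Function('N')(j, t) = Mul(Pow(Add(-4, j), -1), Add(3, j)) (Function('N')(j, t) = Mul(Add(3, j), Pow(Add(-4, j), -1)) = Mul(Pow(Add(-4, j), -1), Add(3, j)))
Function('q')(d, o) = Add(o, Mul(5, d))
Mul(Mul(59, Function('q')(8, Function('v')(Function('N')(6, 0)))), -58) = Mul(Mul(59, Add(-3, Mul(5, 8))), -58) = Mul(Mul(59, Add(-3, 40)), -58) = Mul(Mul(59, 37), -58) = Mul(2183, -58) = -126614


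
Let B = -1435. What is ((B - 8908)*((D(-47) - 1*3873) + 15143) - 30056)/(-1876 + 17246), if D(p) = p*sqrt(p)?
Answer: -58297833/7685 + 486121*I*sqrt(47)/15370 ≈ -7585.9 + 216.83*I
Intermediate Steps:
D(p) = p**(3/2)
((B - 8908)*((D(-47) - 1*3873) + 15143) - 30056)/(-1876 + 17246) = ((-1435 - 8908)*(((-47)**(3/2) - 1*3873) + 15143) - 30056)/(-1876 + 17246) = (-10343*((-47*I*sqrt(47) - 3873) + 15143) - 30056)/15370 = (-10343*((-3873 - 47*I*sqrt(47)) + 15143) - 30056)*(1/15370) = (-10343*(11270 - 47*I*sqrt(47)) - 30056)*(1/15370) = ((-116565610 + 486121*I*sqrt(47)) - 30056)*(1/15370) = (-116595666 + 486121*I*sqrt(47))*(1/15370) = -58297833/7685 + 486121*I*sqrt(47)/15370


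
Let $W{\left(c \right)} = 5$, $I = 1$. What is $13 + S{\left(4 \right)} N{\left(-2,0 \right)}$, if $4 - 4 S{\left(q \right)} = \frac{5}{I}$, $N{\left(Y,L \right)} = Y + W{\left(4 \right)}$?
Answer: $\frac{49}{4} \approx 12.25$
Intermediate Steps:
$N{\left(Y,L \right)} = 5 + Y$ ($N{\left(Y,L \right)} = Y + 5 = 5 + Y$)
$S{\left(q \right)} = - \frac{1}{4}$ ($S{\left(q \right)} = 1 - \frac{5 \cdot 1^{-1}}{4} = 1 - \frac{5 \cdot 1}{4} = 1 - \frac{5}{4} = - \frac{1}{4}$)
$13 + S{\left(4 \right)} N{\left(-2,0 \right)} = 13 - \frac{5 - 2}{4} = 13 - \frac{3}{4} = \frac{49}{4}$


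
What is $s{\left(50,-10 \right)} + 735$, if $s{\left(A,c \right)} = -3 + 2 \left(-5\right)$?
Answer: $722$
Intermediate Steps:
$s{\left(A,c \right)} = -13$ ($s{\left(A,c \right)} = -3 - 10 = -13$)
$s{\left(50,-10 \right)} + 735 = -13 + 735 = 722$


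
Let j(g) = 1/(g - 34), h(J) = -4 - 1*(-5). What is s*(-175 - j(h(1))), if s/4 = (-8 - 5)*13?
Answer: 3903224/33 ≈ 1.1828e+5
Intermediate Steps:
h(J) = 1 (h(J) = -4 + 5 = 1)
j(g) = 1/(-34 + g)
s = -676 (s = 4*((-8 - 5)*13) = 4*(-13*13) = 4*(-169) = -676)
s*(-175 - j(h(1))) = -676*(-175 - 1/(-34 + 1)) = -676*(-175 - 1/(-33)) = -676*(-175 - 1*(-1/33)) = -676*(-175 + 1/33) = -676*(-5774/33) = 3903224/33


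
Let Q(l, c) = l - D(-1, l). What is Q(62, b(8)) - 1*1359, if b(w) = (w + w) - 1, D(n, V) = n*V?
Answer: -1235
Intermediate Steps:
D(n, V) = V*n
b(w) = -1 + 2*w (b(w) = 2*w - 1 = -1 + 2*w)
Q(l, c) = 2*l (Q(l, c) = l - l*(-1) = l - (-1)*l = l + l = 2*l)
Q(62, b(8)) - 1*1359 = 2*62 - 1*1359 = 124 - 1359 = -1235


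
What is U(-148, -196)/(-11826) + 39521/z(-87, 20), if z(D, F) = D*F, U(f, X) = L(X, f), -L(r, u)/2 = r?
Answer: -78009571/3429540 ≈ -22.746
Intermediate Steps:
L(r, u) = -2*r
U(f, X) = -2*X
U(-148, -196)/(-11826) + 39521/z(-87, 20) = -2*(-196)/(-11826) + 39521/((-87*20)) = 392*(-1/11826) + 39521/(-1740) = -196/5913 + 39521*(-1/1740) = -196/5913 - 39521/1740 = -78009571/3429540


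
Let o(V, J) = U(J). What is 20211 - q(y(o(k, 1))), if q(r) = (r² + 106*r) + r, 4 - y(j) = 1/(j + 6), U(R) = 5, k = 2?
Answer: 2393071/121 ≈ 19777.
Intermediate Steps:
o(V, J) = 5
y(j) = 4 - 1/(6 + j) (y(j) = 4 - 1/(j + 6) = 4 - 1/(6 + j))
q(r) = r² + 107*r
20211 - q(y(o(k, 1))) = 20211 - (23 + 4*5)/(6 + 5)*(107 + (23 + 4*5)/(6 + 5)) = 20211 - (23 + 20)/11*(107 + (23 + 20)/11) = 20211 - (1/11)*43*(107 + (1/11)*43) = 20211 - 43*(107 + 43/11)/11 = 20211 - 43*1220/(11*11) = 20211 - 1*52460/121 = 20211 - 52460/121 = 2393071/121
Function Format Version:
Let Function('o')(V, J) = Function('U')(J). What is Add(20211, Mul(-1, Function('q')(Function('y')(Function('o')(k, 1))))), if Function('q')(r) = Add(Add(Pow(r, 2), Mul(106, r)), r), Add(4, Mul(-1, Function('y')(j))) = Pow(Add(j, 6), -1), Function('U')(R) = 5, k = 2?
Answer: Rational(2393071, 121) ≈ 19777.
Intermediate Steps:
Function('o')(V, J) = 5
Function('y')(j) = Add(4, Mul(-1, Pow(Add(6, j), -1))) (Function('y')(j) = Add(4, Mul(-1, Pow(Add(j, 6), -1))) = Add(4, Mul(-1, Pow(Add(6, j), -1))))
Function('q')(r) = Add(Pow(r, 2), Mul(107, r))
Add(20211, Mul(-1, Function('q')(Function('y')(Function('o')(k, 1))))) = Add(20211, Mul(-1, Mul(Mul(Pow(Add(6, 5), -1), Add(23, Mul(4, 5))), Add(107, Mul(Pow(Add(6, 5), -1), Add(23, Mul(4, 5))))))) = Add(20211, Mul(-1, Mul(Mul(Pow(11, -1), Add(23, 20)), Add(107, Mul(Pow(11, -1), Add(23, 20)))))) = Add(20211, Mul(-1, Mul(Mul(Rational(1, 11), 43), Add(107, Mul(Rational(1, 11), 43))))) = Add(20211, Mul(-1, Mul(Rational(43, 11), Add(107, Rational(43, 11))))) = Add(20211, Mul(-1, Mul(Rational(43, 11), Rational(1220, 11)))) = Add(20211, Mul(-1, Rational(52460, 121))) = Add(20211, Rational(-52460, 121)) = Rational(2393071, 121)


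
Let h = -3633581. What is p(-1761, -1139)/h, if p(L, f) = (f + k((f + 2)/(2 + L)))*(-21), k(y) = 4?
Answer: -3405/519083 ≈ -0.0065596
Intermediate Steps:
p(L, f) = -84 - 21*f (p(L, f) = (f + 4)*(-21) = (4 + f)*(-21) = -84 - 21*f)
p(-1761, -1139)/h = (-84 - 21*(-1139))/(-3633581) = (-84 + 23919)*(-1/3633581) = 23835*(-1/3633581) = -3405/519083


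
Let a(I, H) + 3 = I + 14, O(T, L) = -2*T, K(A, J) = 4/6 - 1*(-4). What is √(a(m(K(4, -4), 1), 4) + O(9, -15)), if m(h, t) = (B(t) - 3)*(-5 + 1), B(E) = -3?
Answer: √17 ≈ 4.1231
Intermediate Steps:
K(A, J) = 14/3 (K(A, J) = 4*(⅙) + 4 = ⅔ + 4 = 14/3)
m(h, t) = 24 (m(h, t) = (-3 - 3)*(-5 + 1) = -6*(-4) = 24)
a(I, H) = 11 + I (a(I, H) = -3 + (I + 14) = -3 + (14 + I) = 11 + I)
√(a(m(K(4, -4), 1), 4) + O(9, -15)) = √((11 + 24) - 2*9) = √(35 - 18) = √17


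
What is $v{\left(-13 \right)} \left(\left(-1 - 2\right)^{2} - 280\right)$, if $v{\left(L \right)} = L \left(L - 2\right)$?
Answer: $-52845$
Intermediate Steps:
$v{\left(L \right)} = L \left(-2 + L\right)$
$v{\left(-13 \right)} \left(\left(-1 - 2\right)^{2} - 280\right) = - 13 \left(-2 - 13\right) \left(\left(-1 - 2\right)^{2} - 280\right) = \left(-13\right) \left(-15\right) \left(\left(-3\right)^{2} - 280\right) = 195 \left(9 - 280\right) = 195 \left(-271\right) = -52845$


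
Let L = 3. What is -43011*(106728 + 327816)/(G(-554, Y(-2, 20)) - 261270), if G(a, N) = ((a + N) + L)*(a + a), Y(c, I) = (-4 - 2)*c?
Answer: -9345085992/167971 ≈ -55635.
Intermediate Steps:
Y(c, I) = -6*c
G(a, N) = 2*a*(3 + N + a) (G(a, N) = ((a + N) + 3)*(a + a) = ((N + a) + 3)*(2*a) = (3 + N + a)*(2*a) = 2*a*(3 + N + a))
-43011*(106728 + 327816)/(G(-554, Y(-2, 20)) - 261270) = -43011*(106728 + 327816)/(2*(-554)*(3 - 6*(-2) - 554) - 261270) = -43011*434544/(2*(-554)*(3 + 12 - 554) - 261270) = -43011*434544/(2*(-554)*(-539) - 261270) = -43011*434544/(597212 - 261270) = -43011/(335942*(1/434544)) = -43011/167971/217272 = -43011*217272/167971 = -9345085992/167971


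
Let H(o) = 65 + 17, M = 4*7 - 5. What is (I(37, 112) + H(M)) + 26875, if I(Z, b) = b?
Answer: 27069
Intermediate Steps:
M = 23 (M = 28 - 5 = 23)
H(o) = 82
(I(37, 112) + H(M)) + 26875 = (112 + 82) + 26875 = 194 + 26875 = 27069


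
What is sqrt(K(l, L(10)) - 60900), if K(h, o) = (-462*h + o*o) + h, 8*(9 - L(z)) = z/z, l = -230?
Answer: sqrt(2893361)/8 ≈ 212.62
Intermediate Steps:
L(z) = 71/8 (L(z) = 9 - z/(8*z) = 9 - 1/8*1 = 9 - 1/8 = 71/8)
K(h, o) = o**2 - 461*h (K(h, o) = (-462*h + o**2) + h = (o**2 - 462*h) + h = o**2 - 461*h)
sqrt(K(l, L(10)) - 60900) = sqrt(((71/8)**2 - 461*(-230)) - 60900) = sqrt((5041/64 + 106030) - 60900) = sqrt(6790961/64 - 60900) = sqrt(2893361/64) = sqrt(2893361)/8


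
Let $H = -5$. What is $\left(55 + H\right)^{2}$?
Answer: $2500$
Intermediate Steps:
$\left(55 + H\right)^{2} = \left(55 - 5\right)^{2} = 50^{2} = 2500$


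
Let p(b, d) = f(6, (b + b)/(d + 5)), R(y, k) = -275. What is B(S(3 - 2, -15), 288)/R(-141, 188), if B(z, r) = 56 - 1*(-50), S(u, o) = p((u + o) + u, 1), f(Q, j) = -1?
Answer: -106/275 ≈ -0.38545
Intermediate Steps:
p(b, d) = -1
S(u, o) = -1
B(z, r) = 106 (B(z, r) = 56 + 50 = 106)
B(S(3 - 2, -15), 288)/R(-141, 188) = 106/(-275) = 106*(-1/275) = -106/275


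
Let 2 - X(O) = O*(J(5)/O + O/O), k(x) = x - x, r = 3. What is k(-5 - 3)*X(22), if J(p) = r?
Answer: 0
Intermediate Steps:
J(p) = 3
k(x) = 0
X(O) = 2 - O*(1 + 3/O) (X(O) = 2 - O*(3/O + O/O) = 2 - O*(3/O + 1) = 2 - O*(1 + 3/O))
k(-5 - 3)*X(22) = 0*(-1 - 1*22) = 0*(-1 - 22) = 0*(-23) = 0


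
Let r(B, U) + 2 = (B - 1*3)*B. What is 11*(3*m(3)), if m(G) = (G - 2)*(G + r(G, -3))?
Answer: 33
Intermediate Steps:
r(B, U) = -2 + B*(-3 + B) (r(B, U) = -2 + (B - 1*3)*B = -2 + (B - 3)*B = -2 + (-3 + B)*B = -2 + B*(-3 + B))
m(G) = (-2 + G)*(-2 + G² - 2*G) (m(G) = (G - 2)*(G + (-2 + G² - 3*G)) = (-2 + G)*(-2 + G² - 2*G))
11*(3*m(3)) = 11*(3*(4 + 3³ - 4*3² + 2*3)) = 11*(3*(4 + 27 - 4*9 + 6)) = 11*(3*(4 + 27 - 36 + 6)) = 11*(3*1) = 11*3 = 33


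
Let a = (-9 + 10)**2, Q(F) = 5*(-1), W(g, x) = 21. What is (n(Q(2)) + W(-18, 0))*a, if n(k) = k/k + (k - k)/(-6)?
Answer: 22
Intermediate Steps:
Q(F) = -5
n(k) = 1 (n(k) = 1 + 0*(-1/6) = 1 + 0 = 1)
a = 1 (a = 1**2 = 1)
(n(Q(2)) + W(-18, 0))*a = (1 + 21)*1 = 22*1 = 22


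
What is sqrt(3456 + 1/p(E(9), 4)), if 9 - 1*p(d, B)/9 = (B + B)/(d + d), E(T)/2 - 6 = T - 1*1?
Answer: sqrt(119564210)/186 ≈ 58.788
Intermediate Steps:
E(T) = 10 + 2*T (E(T) = 12 + 2*(T - 1*1) = 12 + 2*(T - 1) = 12 + 2*(-1 + T) = 12 + (-2 + 2*T) = 10 + 2*T)
p(d, B) = 81 - 9*B/d (p(d, B) = 81 - 9*(B + B)/(d + d) = 81 - 9*2*B/(2*d) = 81 - 9*2*B*1/(2*d) = 81 - 9*B/d)
sqrt(3456 + 1/p(E(9), 4)) = sqrt(3456 + 1/(81 - 9*4/(10 + 2*9))) = sqrt(3456 + 1/(81 - 9*4/(10 + 18))) = sqrt(3456 + 1/(81 - 9*4/28)) = sqrt(3456 + 1/(81 - 9*4*1/28)) = sqrt(3456 + 1/(81 - 9/7)) = sqrt(3456 + 1/(558/7)) = sqrt(3456 + 7/558) = sqrt(1928455/558) = sqrt(119564210)/186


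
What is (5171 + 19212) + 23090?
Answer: 47473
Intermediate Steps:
(5171 + 19212) + 23090 = 24383 + 23090 = 47473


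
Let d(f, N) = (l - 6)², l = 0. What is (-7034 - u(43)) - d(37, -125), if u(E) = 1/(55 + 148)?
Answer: -1435211/203 ≈ -7070.0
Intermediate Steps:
d(f, N) = 36 (d(f, N) = (0 - 6)² = (-6)² = 36)
u(E) = 1/203
(-7034 - u(43)) - d(37, -125) = (-7034 - 1*1/203) - 1*36 = (-7034 - 1/203) - 36 = -1427903/203 - 36 = -1435211/203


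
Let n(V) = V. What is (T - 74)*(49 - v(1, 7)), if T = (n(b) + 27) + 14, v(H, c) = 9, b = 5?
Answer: -1120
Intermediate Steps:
T = 46 (T = (5 + 27) + 14 = 32 + 14 = 46)
(T - 74)*(49 - v(1, 7)) = (46 - 74)*(49 - 1*9) = -28*(49 - 9) = -28*40 = -1120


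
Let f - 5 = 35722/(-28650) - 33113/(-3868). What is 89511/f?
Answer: 4959723950100/682302877 ≈ 7269.1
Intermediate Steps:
f = 682302877/55409100 (f = 5 + (35722/(-28650) - 33113/(-3868)) = 5 + (35722*(-1/28650) - 33113*(-1/3868)) = 5 + (-17861/14325 + 33113/3868) = 5 + 405257377/55409100 = 682302877/55409100 ≈ 12.314)
89511/f = 89511/(682302877/55409100) = 89511*(55409100/682302877) = 4959723950100/682302877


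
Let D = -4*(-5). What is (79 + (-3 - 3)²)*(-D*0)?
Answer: 0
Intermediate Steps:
D = 20
(79 + (-3 - 3)²)*(-D*0) = (79 + (-3 - 3)²)*(-1*20*0) = (79 + (-6)²)*(-20*0) = (79 + 36)*0 = 115*0 = 0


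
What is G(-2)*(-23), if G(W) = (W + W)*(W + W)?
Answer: -368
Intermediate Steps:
G(W) = 4*W**2 (G(W) = (2*W)*(2*W) = 4*W**2)
G(-2)*(-23) = (4*(-2)**2)*(-23) = (4*4)*(-23) = 16*(-23) = -368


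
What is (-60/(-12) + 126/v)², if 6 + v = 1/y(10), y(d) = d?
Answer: 931225/3481 ≈ 267.52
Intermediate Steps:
v = -59/10 (v = -6 + 1/10 = -6 + ⅒ = -59/10 ≈ -5.9000)
(-60/(-12) + 126/v)² = (-60/(-12) + 126/(-59/10))² = (-60*(-1/12) + 126*(-10/59))² = (5 - 1260/59)² = (-965/59)² = 931225/3481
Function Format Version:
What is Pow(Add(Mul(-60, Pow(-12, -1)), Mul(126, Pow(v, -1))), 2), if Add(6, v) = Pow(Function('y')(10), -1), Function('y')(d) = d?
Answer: Rational(931225, 3481) ≈ 267.52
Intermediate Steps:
v = Rational(-59, 10) (v = Add(-6, Pow(10, -1)) = Add(-6, Rational(1, 10)) = Rational(-59, 10) ≈ -5.9000)
Pow(Add(Mul(-60, Pow(-12, -1)), Mul(126, Pow(v, -1))), 2) = Pow(Add(Mul(-60, Pow(-12, -1)), Mul(126, Pow(Rational(-59, 10), -1))), 2) = Pow(Add(Mul(-60, Rational(-1, 12)), Mul(126, Rational(-10, 59))), 2) = Pow(Add(5, Rational(-1260, 59)), 2) = Pow(Rational(-965, 59), 2) = Rational(931225, 3481)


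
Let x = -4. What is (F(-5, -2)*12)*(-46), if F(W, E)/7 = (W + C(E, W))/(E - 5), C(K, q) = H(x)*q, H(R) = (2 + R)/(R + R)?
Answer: -3450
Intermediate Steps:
H(R) = (2 + R)/(2*R) (H(R) = (2 + R)/((2*R)) = (2 + R)*(1/(2*R)) = (2 + R)/(2*R))
C(K, q) = q/4 (C(K, q) = ((½)*(2 - 4)/(-4))*q = ((½)*(-¼)*(-2))*q = q/4)
F(W, E) = 35*W/(4*(-5 + E)) (F(W, E) = 7*((W + W/4)/(E - 5)) = 7*((5*W/4)/(-5 + E)) = 7*(5*W/(4*(-5 + E))) = 35*W/(4*(-5 + E)))
(F(-5, -2)*12)*(-46) = (((35/4)*(-5)/(-5 - 2))*12)*(-46) = (((35/4)*(-5)/(-7))*12)*(-46) = (((35/4)*(-5)*(-⅐))*12)*(-46) = ((25/4)*12)*(-46) = 75*(-46) = -3450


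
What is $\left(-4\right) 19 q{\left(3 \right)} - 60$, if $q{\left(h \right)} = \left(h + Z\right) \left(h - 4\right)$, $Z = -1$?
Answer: $92$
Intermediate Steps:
$q{\left(h \right)} = \left(-1 + h\right) \left(-4 + h\right)$ ($q{\left(h \right)} = \left(h - 1\right) \left(h - 4\right) = \left(-1 + h\right) \left(-4 + h\right)$)
$\left(-4\right) 19 q{\left(3 \right)} - 60 = \left(-4\right) 19 \left(4 + 3^{2} - 15\right) - 60 = - 76 \left(4 + 9 - 15\right) - 60 = \left(-76\right) \left(-2\right) - 60 = 152 - 60 = 92$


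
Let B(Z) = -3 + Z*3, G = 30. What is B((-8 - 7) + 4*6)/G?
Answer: ⅘ ≈ 0.80000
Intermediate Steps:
B(Z) = -3 + 3*Z
B((-8 - 7) + 4*6)/G = (-3 + 3*((-8 - 7) + 4*6))/30 = (-3 + 3*(-15 + 24))*(1/30) = (-3 + 3*9)*(1/30) = (-3 + 27)*(1/30) = 24*(1/30) = ⅘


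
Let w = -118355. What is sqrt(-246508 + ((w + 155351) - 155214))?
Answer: I*sqrt(364726) ≈ 603.93*I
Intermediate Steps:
sqrt(-246508 + ((w + 155351) - 155214)) = sqrt(-246508 + ((-118355 + 155351) - 155214)) = sqrt(-246508 + (36996 - 155214)) = sqrt(-246508 - 118218) = sqrt(-364726) = I*sqrt(364726)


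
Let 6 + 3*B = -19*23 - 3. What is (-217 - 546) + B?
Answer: -2735/3 ≈ -911.67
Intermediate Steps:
B = -446/3 (B = -2 + (-19*23 - 3)/3 = -2 + (-437 - 3)/3 = -2 + (1/3)*(-440) = -2 - 440/3 = -446/3 ≈ -148.67)
(-217 - 546) + B = (-217 - 546) - 446/3 = -763 - 446/3 = -2735/3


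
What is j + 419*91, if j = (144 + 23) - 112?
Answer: 38184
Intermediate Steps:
j = 55 (j = 167 - 112 = 55)
j + 419*91 = 55 + 419*91 = 55 + 38129 = 38184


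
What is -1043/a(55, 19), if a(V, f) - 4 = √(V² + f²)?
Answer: 2086/1685 - 1043*√3386/3370 ≈ -16.771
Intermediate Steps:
a(V, f) = 4 + √(V² + f²)
-1043/a(55, 19) = -1043/(4 + √(55² + 19²)) = -1043/(4 + √(3025 + 361)) = -1043/(4 + √3386)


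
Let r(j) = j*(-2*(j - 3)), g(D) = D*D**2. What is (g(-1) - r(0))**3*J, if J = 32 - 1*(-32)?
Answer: -64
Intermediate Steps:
g(D) = D**3
r(j) = j*(6 - 2*j) (r(j) = j*(-2*(-3 + j)) = j*(6 - 2*j))
J = 64 (J = 32 + 32 = 64)
(g(-1) - r(0))**3*J = ((-1)**3 - 2*0*(3 - 1*0))**3*64 = (-1 - 2*0*(3 + 0))**3*64 = (-1 - 2*0*3)**3*64 = (-1 - 1*0)**3*64 = (-1 + 0)**3*64 = (-1)**3*64 = -1*64 = -64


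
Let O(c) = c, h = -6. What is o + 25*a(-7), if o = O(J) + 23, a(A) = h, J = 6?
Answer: -121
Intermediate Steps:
a(A) = -6
o = 29 (o = 6 + 23 = 29)
o + 25*a(-7) = 29 + 25*(-6) = 29 - 150 = -121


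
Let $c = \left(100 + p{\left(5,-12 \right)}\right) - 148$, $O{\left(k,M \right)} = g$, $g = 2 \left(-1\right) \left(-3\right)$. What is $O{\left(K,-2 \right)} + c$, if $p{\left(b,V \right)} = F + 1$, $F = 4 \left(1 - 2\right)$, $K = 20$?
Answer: $-45$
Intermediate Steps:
$F = -4$ ($F = 4 \left(-1\right) = -4$)
$p{\left(b,V \right)} = -3$ ($p{\left(b,V \right)} = -4 + 1 = -3$)
$g = 6$ ($g = \left(-2\right) \left(-3\right) = 6$)
$O{\left(k,M \right)} = 6$
$c = -51$ ($c = \left(100 - 3\right) - 148 = 97 - 148 = -51$)
$O{\left(K,-2 \right)} + c = 6 - 51 = -45$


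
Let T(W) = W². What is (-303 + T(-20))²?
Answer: 9409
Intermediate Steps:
(-303 + T(-20))² = (-303 + (-20)²)² = (-303 + 400)² = 97² = 9409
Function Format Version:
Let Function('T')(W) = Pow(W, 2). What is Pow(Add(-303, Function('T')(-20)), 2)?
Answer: 9409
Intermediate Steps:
Pow(Add(-303, Function('T')(-20)), 2) = Pow(Add(-303, Pow(-20, 2)), 2) = Pow(Add(-303, 400), 2) = Pow(97, 2) = 9409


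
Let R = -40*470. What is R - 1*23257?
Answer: -42057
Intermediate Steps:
R = -18800
R - 1*23257 = -18800 - 1*23257 = -18800 - 23257 = -42057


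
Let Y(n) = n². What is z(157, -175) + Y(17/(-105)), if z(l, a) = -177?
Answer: -1951136/11025 ≈ -176.97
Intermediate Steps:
z(157, -175) + Y(17/(-105)) = -177 + (17/(-105))² = -177 + (17*(-1/105))² = -177 + (-17/105)² = -177 + 289/11025 = -1951136/11025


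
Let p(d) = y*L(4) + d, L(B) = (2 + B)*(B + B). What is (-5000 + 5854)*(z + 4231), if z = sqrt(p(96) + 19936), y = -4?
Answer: 3613274 + 6832*sqrt(310) ≈ 3.7336e+6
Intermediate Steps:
L(B) = 2*B*(2 + B) (L(B) = (2 + B)*(2*B) = 2*B*(2 + B))
p(d) = -192 + d (p(d) = -8*4*(2 + 4) + d = -8*4*6 + d = -4*48 + d = -192 + d)
z = 8*sqrt(310) (z = sqrt((-192 + 96) + 19936) = sqrt(-96 + 19936) = sqrt(19840) = 8*sqrt(310) ≈ 140.85)
(-5000 + 5854)*(z + 4231) = (-5000 + 5854)*(8*sqrt(310) + 4231) = 854*(4231 + 8*sqrt(310)) = 3613274 + 6832*sqrt(310)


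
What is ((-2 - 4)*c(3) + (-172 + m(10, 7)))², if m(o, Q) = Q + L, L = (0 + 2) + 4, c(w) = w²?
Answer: 45369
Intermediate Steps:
L = 6 (L = 2 + 4 = 6)
m(o, Q) = 6 + Q (m(o, Q) = Q + 6 = 6 + Q)
((-2 - 4)*c(3) + (-172 + m(10, 7)))² = ((-2 - 4)*3² + (-172 + (6 + 7)))² = (-6*9 + (-172 + 13))² = (-54 - 159)² = (-213)² = 45369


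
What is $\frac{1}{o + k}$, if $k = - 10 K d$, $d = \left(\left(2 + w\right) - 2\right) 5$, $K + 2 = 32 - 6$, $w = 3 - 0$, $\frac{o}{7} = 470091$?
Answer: $\frac{1}{3287037} \approx 3.0423 \cdot 10^{-7}$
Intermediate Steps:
$o = 3290637$ ($o = 7 \cdot 470091 = 3290637$)
$w = 3$ ($w = 3 + 0 = 3$)
$K = 24$ ($K = -2 + \left(32 - 6\right) = -2 + 26 = 24$)
$d = 15$ ($d = \left(\left(2 + 3\right) - 2\right) 5 = \left(5 - 2\right) 5 = 3 \cdot 5 = 15$)
$k = -3600$ ($k = \left(-10\right) 24 \cdot 15 = \left(-240\right) 15 = -3600$)
$\frac{1}{o + k} = \frac{1}{3290637 - 3600} = \frac{1}{3287037}$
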